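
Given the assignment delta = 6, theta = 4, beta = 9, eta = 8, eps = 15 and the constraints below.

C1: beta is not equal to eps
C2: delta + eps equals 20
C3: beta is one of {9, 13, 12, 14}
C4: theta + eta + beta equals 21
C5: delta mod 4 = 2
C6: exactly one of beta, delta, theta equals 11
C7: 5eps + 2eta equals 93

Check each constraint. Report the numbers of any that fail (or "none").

No — constraints 2, 6, 7 are not satisfied.

C1: beta = 9, eps = 15; distinct  holds
C2: delta + eps = 6 + 15 = 21, not 20  fails
C3: beta = 9 is in {9, 13, 12, 14}  holds
C4: theta + eta + beta = 4 + 8 + 9 = 21  holds
C5: 6 mod 4 = 2  holds
C6: beta=9, delta=6, theta=4; 0 of them equal 11, not exactly one  fails
C7: 5eps + 2eta = 5(15) + 2(8) = 91, not 93  fails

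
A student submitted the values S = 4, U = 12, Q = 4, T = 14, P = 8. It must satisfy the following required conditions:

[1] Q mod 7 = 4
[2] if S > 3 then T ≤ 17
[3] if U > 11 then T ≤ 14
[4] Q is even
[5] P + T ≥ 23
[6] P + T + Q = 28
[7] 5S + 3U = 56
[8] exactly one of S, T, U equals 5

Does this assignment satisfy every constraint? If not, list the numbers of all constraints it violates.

No — constraints 5, 6, 8 are not satisfied.

[1] 4 mod 7 = 4 — satisfied.
[2] S = 4 > 3, so we need T ≤ 17; T = 14 ≤ 17 — satisfied.
[3] U = 12 > 11, so we need T ≤ 14; T = 14 ≤ 14 — satisfied.
[4] Q = 4 is even — satisfied.
[5] P + T = 8 + 14 = 22; 22 < 23, bound 23 not met — violated.
[6] P + T + Q = 8 + 14 + 4 = 26, not 28 — violated.
[7] 5S + 3U = 5(4) + 3(12) = 56 — satisfied.
[8] S=4, T=14, U=12; 0 of them equal 5, not exactly one — violated.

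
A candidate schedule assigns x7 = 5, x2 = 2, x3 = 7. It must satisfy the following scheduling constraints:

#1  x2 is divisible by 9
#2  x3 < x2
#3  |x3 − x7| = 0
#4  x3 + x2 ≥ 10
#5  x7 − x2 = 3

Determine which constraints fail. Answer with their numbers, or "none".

#1 2 = 9×0 + 2, so 9 does not divide 2 — violated.
#2 x3 = 7, x2 = 2; 7 ≥ 2 (want <) — violated.
#3 |7 − 5| = 2, not 0 — violated.
#4 x3 + x2 = 7 + 2 = 9; 9 < 10, bound 10 not met — violated.
#5 x7 − x2 = 5 − 2 = 3 — satisfied.

No — constraints 1, 2, 3, 4 are not satisfied.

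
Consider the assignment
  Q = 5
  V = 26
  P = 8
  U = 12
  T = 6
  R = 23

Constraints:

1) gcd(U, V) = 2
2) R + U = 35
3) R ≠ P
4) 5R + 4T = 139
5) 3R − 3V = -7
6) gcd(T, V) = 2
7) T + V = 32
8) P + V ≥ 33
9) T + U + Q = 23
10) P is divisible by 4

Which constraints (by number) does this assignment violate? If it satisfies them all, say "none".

1) gcd(12, 26) = 2  ✔
2) R + U = 23 + 12 = 35  ✔
3) R = 23, P = 8; distinct  ✔
4) 5R + 4T = 5(23) + 4(6) = 139  ✔
5) 3R − 3V = 3(23) − 3(26) = -9, not -7  ✘
6) gcd(6, 26) = 2  ✔
7) T + V = 6 + 26 = 32  ✔
8) P + V = 8 + 26 = 34; 34 ≥ 33  ✔
9) T + U + Q = 6 + 12 + 5 = 23  ✔
10) 8 / 4 = 2, so 4 divides 8  ✔

Constraint 5 does not hold.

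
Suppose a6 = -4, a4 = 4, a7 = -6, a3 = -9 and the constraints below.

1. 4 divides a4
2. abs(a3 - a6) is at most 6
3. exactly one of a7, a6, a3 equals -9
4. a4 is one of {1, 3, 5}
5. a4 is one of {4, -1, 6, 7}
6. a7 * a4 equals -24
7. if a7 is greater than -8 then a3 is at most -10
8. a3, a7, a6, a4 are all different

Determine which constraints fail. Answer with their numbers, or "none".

1. 4 / 4 = 1, so 4 divides 4  holds
2. abs(-9 - (-4)) = 5; 5 ≤ 6  holds
3. a7=-6, a6=-4, a3=-9; 1 of them equals -9  holds
4. a4 = 4 is not in {1, 3, 5}  fails
5. a4 = 4 is in {4, -1, 6, 7}  holds
6. a7 * a4 = -6 * 4 = -24  holds
7. a7 = -6 > -8, so we need a3 ≤ -10; but a3 = -9 > -10  fails
8. values -9, -6, -4, 4 are pairwise distinct  holds

The assignment fails constraints 4 and 7.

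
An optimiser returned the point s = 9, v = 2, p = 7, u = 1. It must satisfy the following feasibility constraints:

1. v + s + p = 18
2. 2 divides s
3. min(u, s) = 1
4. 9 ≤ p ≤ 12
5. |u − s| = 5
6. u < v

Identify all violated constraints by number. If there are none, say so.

The assignment fails constraints 2, 4, 5.

1. v + s + p = 2 + 9 + 7 = 18  yes
2. 9 = 2×4 + 1, so 2 does not divide 9  no
3. min(1, 9) = 1  yes
4. p = 7 is outside [9, 12]  no
5. |1 − 9| = 8, not 5  no
6. u = 1, v = 2; 1 < 2  yes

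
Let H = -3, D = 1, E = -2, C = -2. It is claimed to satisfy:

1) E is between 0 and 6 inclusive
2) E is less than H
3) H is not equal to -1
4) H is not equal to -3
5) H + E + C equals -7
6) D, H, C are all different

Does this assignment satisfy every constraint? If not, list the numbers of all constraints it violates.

1) E = -2 is outside [0, 6] — violated.
2) E = -2, H = -3; -2 ≥ -3 (want <) — violated.
3) H = -3, and -3 ≠ -1 — satisfied.
4) H = -3, but -3 is required to differ — violated.
5) H + E + C = -3 + (-2) + (-2) = -7 — satisfied.
6) values 1, -3, -2 are pairwise distinct — satisfied.

Constraints 1, 2, and 4 do not hold.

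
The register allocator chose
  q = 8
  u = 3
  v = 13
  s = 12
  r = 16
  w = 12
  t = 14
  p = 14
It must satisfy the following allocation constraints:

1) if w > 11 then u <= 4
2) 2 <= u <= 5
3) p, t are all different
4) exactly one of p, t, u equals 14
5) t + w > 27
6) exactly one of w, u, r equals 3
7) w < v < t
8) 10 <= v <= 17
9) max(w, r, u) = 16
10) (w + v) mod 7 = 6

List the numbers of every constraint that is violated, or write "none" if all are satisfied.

1) w = 12 > 11, so we need u ≤ 4; u = 3 ≤ 4 — holds.
2) u = 3 lies in [2, 5] — holds.
3) p = t = 14, not all different — fails.
4) p=14, t=14, u=3; 2 of them equal 14, not exactly one — fails.
5) t + w = 14 + 12 = 26; 26 ≤ 27, bound 27 not met — fails.
6) w=12, u=3, r=16; 1 of them equals 3 — holds.
7) values 12 < 13 < 14 — holds.
8) v = 13 lies in [10, 17] — holds.
9) max(12, 16, 3) = 16 — holds.
10) w + v = 25; 25 mod 7 = 4, not 6 — fails.

Constraints 3, 4, 5, 10 are violated.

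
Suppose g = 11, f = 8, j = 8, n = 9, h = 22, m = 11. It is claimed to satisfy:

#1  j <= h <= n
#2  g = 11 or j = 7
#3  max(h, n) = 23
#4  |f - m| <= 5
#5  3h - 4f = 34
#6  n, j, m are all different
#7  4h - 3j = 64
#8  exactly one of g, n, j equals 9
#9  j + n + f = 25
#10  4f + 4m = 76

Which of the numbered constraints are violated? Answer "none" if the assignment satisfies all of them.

#1 values 8, 22, 9; h = 22 is not <= n = 9 — violated.
#2 g = 11 = 11 (first disjunct) — OK.
#3 max(22, 9) = 22, not 23 — violated.
#4 |8 - 11| = 3; 3 ≤ 5 — OK.
#5 3h - 4f = 3(22) - 4(8) = 34 — OK.
#6 values 9, 8, 11 are pairwise distinct — OK.
#7 4h - 3j = 4(22) - 3(8) = 64 — OK.
#8 g=11, n=9, j=8; 1 of them equals 9 — OK.
#9 j + n + f = 8 + 9 + 8 = 25 — OK.
#10 4f + 4m = 4(8) + 4(11) = 76 — OK.

Constraints 1 and 3 are violated.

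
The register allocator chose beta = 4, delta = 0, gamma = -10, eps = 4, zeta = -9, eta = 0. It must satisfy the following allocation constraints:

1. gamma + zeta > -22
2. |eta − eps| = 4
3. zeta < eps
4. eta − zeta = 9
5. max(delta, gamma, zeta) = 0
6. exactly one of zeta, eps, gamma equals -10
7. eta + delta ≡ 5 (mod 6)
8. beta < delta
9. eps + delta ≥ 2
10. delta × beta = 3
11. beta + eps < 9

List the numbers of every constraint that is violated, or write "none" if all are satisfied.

1. gamma + zeta = -10 + (-9) = -19; -19 > -22 — OK.
2. |0 − 4| = 4 — OK.
3. zeta = -9, eps = 4; -9 < 4 — OK.
4. eta − zeta = 0 − (-9) = 9 — OK.
5. max(0, -10, -9) = 0 — OK.
6. zeta=-9, eps=4, gamma=-10; 1 of them equals -10 — OK.
7. eta + delta = 0; 0 mod 6 = 0, not 5 — violated.
8. beta = 4, delta = 0; 4 ≥ 0 (want <) — violated.
9. eps + delta = 4 + 0 = 4; 4 ≥ 2 — OK.
10. delta × beta = 0 × 4 = 0, not 3 — violated.
11. beta + eps = 4 + 4 = 8; 8 < 9 — OK.

The assignment fails constraints 7, 8, and 10.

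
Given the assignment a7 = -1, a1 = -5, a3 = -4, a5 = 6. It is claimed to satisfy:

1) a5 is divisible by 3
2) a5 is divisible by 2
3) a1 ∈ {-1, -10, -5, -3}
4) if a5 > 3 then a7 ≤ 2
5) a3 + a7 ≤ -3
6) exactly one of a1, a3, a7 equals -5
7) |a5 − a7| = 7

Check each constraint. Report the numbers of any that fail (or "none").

1) 6 / 3 = 2, so 3 divides 6  yes
2) 6 / 2 = 3, so 2 divides 6  yes
3) a1 = -5 is in {-1, -10, -5, -3}  yes
4) a5 = 6 > 3, so we need a7 ≤ 2; a7 = -1 ≤ 2  yes
5) a3 + a7 = -4 + (-1) = -5; -5 ≤ -3  yes
6) a1=-5, a3=-4, a7=-1; 1 of them equals -5  yes
7) |6 − (-1)| = 7  yes

Yes — all constraints hold.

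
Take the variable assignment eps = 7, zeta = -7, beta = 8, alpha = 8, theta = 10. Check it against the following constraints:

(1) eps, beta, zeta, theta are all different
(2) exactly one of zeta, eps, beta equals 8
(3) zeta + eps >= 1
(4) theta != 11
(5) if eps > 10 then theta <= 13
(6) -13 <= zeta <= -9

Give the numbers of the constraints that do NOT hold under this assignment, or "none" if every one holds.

(1) values 7, 8, -7, 10 are pairwise distinct  yes
(2) zeta=-7, eps=7, beta=8; 1 of them equals 8  yes
(3) zeta + eps = -7 + 7 = 0; 0 < 1, bound 1 not met  no
(4) theta = 10, and 10 ≠ 11  yes
(5) eps = 7, not > 10; antecedent false, conditional vacuously true  yes
(6) zeta = -7 is outside [-13, -9]  no

No — constraints 3 and 6 are not satisfied.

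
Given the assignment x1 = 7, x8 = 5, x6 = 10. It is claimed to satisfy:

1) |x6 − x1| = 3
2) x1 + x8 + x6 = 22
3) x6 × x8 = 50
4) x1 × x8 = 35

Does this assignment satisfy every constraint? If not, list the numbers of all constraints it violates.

Yes — all constraints hold.

1) |10 − 7| = 3  holds
2) x1 + x8 + x6 = 7 + 5 + 10 = 22  holds
3) x6 × x8 = 10 × 5 = 50  holds
4) x1 × x8 = 7 × 5 = 35  holds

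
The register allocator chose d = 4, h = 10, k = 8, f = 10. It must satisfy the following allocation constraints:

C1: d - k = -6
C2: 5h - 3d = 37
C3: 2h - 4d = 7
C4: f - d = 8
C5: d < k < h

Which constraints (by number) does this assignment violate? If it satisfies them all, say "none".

No — constraints 1, 2, 3, and 4 are not satisfied.

C1: d - k = 4 - 8 = -4, not -6 — does not hold.
C2: 5h - 3d = 5(10) - 3(4) = 38, not 37 — does not hold.
C3: 2h - 4d = 2(10) - 4(4) = 4, not 7 — does not hold.
C4: f - d = 10 - 4 = 6, not 8 — does not hold.
C5: values 4 < 8 < 10 — holds.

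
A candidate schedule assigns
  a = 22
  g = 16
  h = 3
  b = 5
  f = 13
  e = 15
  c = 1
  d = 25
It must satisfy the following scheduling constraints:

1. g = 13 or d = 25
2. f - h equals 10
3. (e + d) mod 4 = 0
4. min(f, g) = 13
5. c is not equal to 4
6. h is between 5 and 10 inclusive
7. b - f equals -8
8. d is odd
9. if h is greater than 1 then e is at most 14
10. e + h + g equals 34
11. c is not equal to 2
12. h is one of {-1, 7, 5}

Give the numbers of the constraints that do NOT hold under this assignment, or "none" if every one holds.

1. g = 16 ≠ 13, but d = 25 = 25 (second disjunct)  OK
2. f - h = 13 - 3 = 10  OK
3. e + d = 40; 40 mod 4 = 0  OK
4. min(13, 16) = 13  OK
5. c = 1, and 1 ≠ 4  OK
6. h = 3 is outside [5, 10]  FAIL
7. b - f = 5 - 13 = -8  OK
8. d = 25 is odd  OK
9. h = 3 > 1, so we need e ≤ 14; but e = 15 > 14  FAIL
10. e + h + g = 15 + 3 + 16 = 34  OK
11. c = 1, and 1 ≠ 2  OK
12. h = 3 is not in {-1, 7, 5}  FAIL

No — constraints 6, 9, 12 are not satisfied.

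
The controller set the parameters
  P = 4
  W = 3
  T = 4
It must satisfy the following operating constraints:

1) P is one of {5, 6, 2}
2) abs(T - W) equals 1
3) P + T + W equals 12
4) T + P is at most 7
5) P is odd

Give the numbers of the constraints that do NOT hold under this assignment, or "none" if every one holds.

1) P = 4 is not in {5, 6, 2} — violated.
2) abs(4 - 3) = 1 — OK.
3) P + T + W = 4 + 4 + 3 = 11, not 12 — violated.
4) T + P = 4 + 4 = 8; 8 > 7, bound 7 not met — violated.
5) P = 4 is even — violated.

Violated: 1, 3, 4, and 5.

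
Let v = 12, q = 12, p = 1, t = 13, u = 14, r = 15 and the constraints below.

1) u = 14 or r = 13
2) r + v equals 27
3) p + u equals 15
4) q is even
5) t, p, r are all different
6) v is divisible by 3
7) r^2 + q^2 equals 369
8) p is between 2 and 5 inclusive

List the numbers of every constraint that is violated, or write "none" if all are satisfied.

1) u = 14 = 14 (first disjunct) — holds.
2) r + v = 15 + 12 = 27 — holds.
3) p + u = 1 + 14 = 15 — holds.
4) q = 12 is even — holds.
5) values 13, 1, 15 are pairwise distinct — holds.
6) 12 / 3 = 4, so 3 divides 12 — holds.
7) r^2 + q^2 = 15^2 + 12^2 = 225 + 144 = 369 — holds.
8) p = 1 is outside [2, 5] — fails.

No — constraint 8 is not satisfied.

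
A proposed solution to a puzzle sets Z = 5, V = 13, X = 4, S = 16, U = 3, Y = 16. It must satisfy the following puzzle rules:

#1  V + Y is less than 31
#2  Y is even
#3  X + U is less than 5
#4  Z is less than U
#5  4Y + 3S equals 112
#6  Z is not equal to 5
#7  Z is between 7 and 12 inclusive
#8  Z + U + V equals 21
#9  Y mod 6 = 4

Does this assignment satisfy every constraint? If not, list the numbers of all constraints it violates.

#1 V + Y = 13 + 16 = 29; 29 < 31 — satisfied.
#2 Y = 16 is even — satisfied.
#3 X + U = 4 + 3 = 7; 7 ≥ 5, bound 5 not met — violated.
#4 Z = 5, U = 3; 5 ≥ 3 (want <) — violated.
#5 4Y + 3S = 4(16) + 3(16) = 112 — satisfied.
#6 Z = 5, but 5 is required to differ — violated.
#7 Z = 5 is outside [7, 12] — violated.
#8 Z + U + V = 5 + 3 + 13 = 21 — satisfied.
#9 16 mod 6 = 4 — satisfied.

The assignment fails constraints 3, 4, 6, and 7.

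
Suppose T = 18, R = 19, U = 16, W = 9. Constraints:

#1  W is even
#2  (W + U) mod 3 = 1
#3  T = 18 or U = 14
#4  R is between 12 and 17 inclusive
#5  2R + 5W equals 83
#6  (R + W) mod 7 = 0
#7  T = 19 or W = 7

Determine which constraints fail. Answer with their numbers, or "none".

#1 W = 9 is odd — violated.
#2 W + U = 25; 25 mod 3 = 1 — satisfied.
#3 T = 18 = 18 (first disjunct) — satisfied.
#4 R = 19 is outside [12, 17] — violated.
#5 2R + 5W = 2(19) + 5(9) = 83 — satisfied.
#6 R + W = 28; 28 mod 7 = 0 — satisfied.
#7 T = 18 ≠ 19 and W = 9 ≠ 7; both disjuncts false — violated.

Violated: 1, 4, and 7.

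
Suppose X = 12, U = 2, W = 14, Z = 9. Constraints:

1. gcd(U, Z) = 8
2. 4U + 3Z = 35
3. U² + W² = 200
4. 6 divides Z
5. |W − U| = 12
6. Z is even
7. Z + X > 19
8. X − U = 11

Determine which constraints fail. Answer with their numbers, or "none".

The assignment fails constraints 1, 4, 6, 8.

1. gcd(2, 9) = 1, not 8  false
2. 4U + 3Z = 4(2) + 3(9) = 35  true
3. U² + W² = 2² + 14² = 4 + 196 = 200  true
4. 9 = 6×1 + 3, so 6 does not divide 9  false
5. |14 − 2| = 12  true
6. Z = 9 is odd  false
7. Z + X = 9 + 12 = 21; 21 > 19  true
8. X − U = 12 − 2 = 10, not 11  false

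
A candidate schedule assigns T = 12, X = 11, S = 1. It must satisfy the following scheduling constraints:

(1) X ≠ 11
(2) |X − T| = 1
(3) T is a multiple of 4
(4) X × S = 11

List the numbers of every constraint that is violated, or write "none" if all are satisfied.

(1) X = 11, but 11 is required to differ  FAIL
(2) |11 − 12| = 1  OK
(3) 12 / 4 = 3, so 4 divides 12  OK
(4) X × S = 11 × 1 = 11  OK

Constraint 1 is violated.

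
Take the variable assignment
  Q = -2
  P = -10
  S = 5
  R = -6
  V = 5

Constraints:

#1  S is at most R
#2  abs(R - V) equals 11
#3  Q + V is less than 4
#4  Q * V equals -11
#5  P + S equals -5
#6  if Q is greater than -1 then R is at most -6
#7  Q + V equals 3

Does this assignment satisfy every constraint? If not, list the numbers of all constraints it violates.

Constraints 1 and 4 do not hold.

#1 S = 5, R = -6; 5 > -6 (want ≤) — violated.
#2 abs(-6 - 5) = 11 — OK.
#3 Q + V = -2 + 5 = 3; 3 < 4 — OK.
#4 Q * V = -2 * 5 = -10, not -11 — violated.
#5 P + S = -10 + 5 = -5 — OK.
#6 Q = -2, not > -1; antecedent false, conditional vacuously true — OK.
#7 Q + V = -2 + 5 = 3 — OK.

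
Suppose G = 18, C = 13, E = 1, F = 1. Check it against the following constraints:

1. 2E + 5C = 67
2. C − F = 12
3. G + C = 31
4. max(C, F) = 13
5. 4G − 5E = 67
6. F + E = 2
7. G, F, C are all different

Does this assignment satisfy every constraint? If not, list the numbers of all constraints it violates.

Yes — all constraints hold.

1. 2E + 5C = 2(1) + 5(13) = 67 — satisfied.
2. C − F = 13 − 1 = 12 — satisfied.
3. G + C = 18 + 13 = 31 — satisfied.
4. max(13, 1) = 13 — satisfied.
5. 4G − 5E = 4(18) − 5(1) = 67 — satisfied.
6. F + E = 1 + 1 = 2 — satisfied.
7. values 18, 1, 13 are pairwise distinct — satisfied.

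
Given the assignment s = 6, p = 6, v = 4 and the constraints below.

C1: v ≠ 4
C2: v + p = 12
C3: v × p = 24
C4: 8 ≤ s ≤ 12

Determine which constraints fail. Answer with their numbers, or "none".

Violated: 1, 2, and 4.

C1: v = 4, but 4 is required to differ  FAIL
C2: v + p = 4 + 6 = 10, not 12  FAIL
C3: v × p = 4 × 6 = 24  OK
C4: s = 6 is outside [8, 12]  FAIL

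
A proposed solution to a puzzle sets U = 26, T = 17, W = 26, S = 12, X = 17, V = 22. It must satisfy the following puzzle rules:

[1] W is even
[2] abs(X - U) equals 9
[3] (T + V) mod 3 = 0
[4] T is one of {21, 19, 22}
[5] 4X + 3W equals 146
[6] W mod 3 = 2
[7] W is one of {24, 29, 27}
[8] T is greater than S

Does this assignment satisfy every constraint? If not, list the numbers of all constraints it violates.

Violated: 4, 7.

[1] W = 26 is even — OK.
[2] abs(17 - 26) = 9 — OK.
[3] T + V = 39; 39 mod 3 = 0 — OK.
[4] T = 17 is not in {21, 19, 22} — violated.
[5] 4X + 3W = 4(17) + 3(26) = 146 — OK.
[6] 26 mod 3 = 2 — OK.
[7] W = 26 is not in {24, 29, 27} — violated.
[8] T = 17, S = 12; 17 > 12 — OK.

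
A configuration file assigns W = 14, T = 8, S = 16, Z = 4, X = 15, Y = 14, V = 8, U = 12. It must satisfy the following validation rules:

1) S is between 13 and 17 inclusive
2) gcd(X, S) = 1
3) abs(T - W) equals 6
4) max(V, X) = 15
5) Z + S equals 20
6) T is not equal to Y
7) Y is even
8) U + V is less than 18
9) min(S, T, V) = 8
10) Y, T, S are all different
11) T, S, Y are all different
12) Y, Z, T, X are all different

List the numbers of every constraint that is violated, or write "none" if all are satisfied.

1) S = 16 lies in [13, 17] — holds.
2) gcd(15, 16) = 1 — holds.
3) abs(8 - 14) = 6 — holds.
4) max(8, 15) = 15 — holds.
5) Z + S = 4 + 16 = 20 — holds.
6) T = 8, Y = 14; distinct — holds.
7) Y = 14 is even — holds.
8) U + V = 12 + 8 = 20; 20 ≥ 18, bound 18 not met — fails.
9) min(16, 8, 8) = 8 — holds.
10) values 14, 8, 16 are pairwise distinct — holds.
11) values 8, 16, 14 are pairwise distinct — holds.
12) values 14, 4, 8, 15 are pairwise distinct — holds.

Constraint 8 is violated.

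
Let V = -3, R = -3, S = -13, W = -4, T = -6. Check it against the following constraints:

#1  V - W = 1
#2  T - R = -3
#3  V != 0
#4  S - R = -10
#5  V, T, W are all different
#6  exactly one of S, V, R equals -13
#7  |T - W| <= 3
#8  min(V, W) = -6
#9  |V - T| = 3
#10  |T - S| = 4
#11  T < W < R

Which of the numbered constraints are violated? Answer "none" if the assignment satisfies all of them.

#1 V - W = -3 - (-4) = 1  OK
#2 T - R = -6 - (-3) = -3  OK
#3 V = -3, and -3 ≠ 0  OK
#4 S - R = -13 - (-3) = -10  OK
#5 values -3, -6, -4 are pairwise distinct  OK
#6 S=-13, V=-3, R=-3; 1 of them equals -13  OK
#7 |-6 - (-4)| = 2; 2 ≤ 3  OK
#8 min(-3, -4) = -4, not -6  FAIL
#9 |-3 - (-6)| = 3  OK
#10 |-6 - (-13)| = 7, not 4  FAIL
#11 values -6 < -4 < -3  OK

Constraints 8 and 10 do not hold.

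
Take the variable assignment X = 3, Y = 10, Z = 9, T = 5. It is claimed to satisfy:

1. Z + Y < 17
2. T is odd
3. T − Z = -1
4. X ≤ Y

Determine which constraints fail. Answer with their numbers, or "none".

1. Z + Y = 9 + 10 = 19; 19 ≥ 17, bound 17 not met — fails.
2. T = 5 is odd — holds.
3. T − Z = 5 − 9 = -4, not -1 — fails.
4. X = 3, Y = 10; 3 ≤ 10 — holds.

No — constraints 1 and 3 are not satisfied.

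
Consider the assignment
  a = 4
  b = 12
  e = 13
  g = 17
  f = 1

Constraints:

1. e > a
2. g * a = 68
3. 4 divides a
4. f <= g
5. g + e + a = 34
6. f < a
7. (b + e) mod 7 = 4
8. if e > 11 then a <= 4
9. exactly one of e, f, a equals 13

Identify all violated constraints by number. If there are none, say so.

1. e = 13, a = 4; 13 > 4  OK
2. g * a = 17 * 4 = 68  OK
3. 4 / 4 = 1, so 4 divides 4  OK
4. f = 1, g = 17; 1 ≤ 17  OK
5. g + e + a = 17 + 13 + 4 = 34  OK
6. f = 1, a = 4; 1 < 4  OK
7. b + e = 25; 25 mod 7 = 4  OK
8. e = 13 > 11, so we need a ≤ 4; a = 4 ≤ 4  OK
9. e=13, f=1, a=4; 1 of them equals 13  OK

All constraints are satisfied.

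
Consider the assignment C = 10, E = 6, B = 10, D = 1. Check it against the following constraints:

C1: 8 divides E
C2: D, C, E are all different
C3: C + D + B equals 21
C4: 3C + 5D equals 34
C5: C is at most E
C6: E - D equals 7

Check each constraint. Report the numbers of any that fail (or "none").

C1: 6 = 8*0 + 6, so 8 does not divide 6  ✗
C2: values 1, 10, 6 are pairwise distinct  ✓
C3: C + D + B = 10 + 1 + 10 = 21  ✓
C4: 3C + 5D = 3(10) + 5(1) = 35, not 34  ✗
C5: C = 10, E = 6; 10 > 6 (want ≤)  ✗
C6: E - D = 6 - 1 = 5, not 7  ✗

Violated: 1, 4, 5, and 6.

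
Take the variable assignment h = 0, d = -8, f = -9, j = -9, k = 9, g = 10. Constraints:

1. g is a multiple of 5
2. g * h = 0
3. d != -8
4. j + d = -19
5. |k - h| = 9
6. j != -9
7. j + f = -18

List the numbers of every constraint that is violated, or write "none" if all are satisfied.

No — constraints 3, 4, 6 are not satisfied.

1. 10 / 5 = 2, so 5 divides 10 — satisfied.
2. g * h = 10 * 0 = 0 — satisfied.
3. d = -8, but -8 is required to differ — violated.
4. j + d = -9 + (-8) = -17, not -19 — violated.
5. |9 - 0| = 9 — satisfied.
6. j = -9, but -9 is required to differ — violated.
7. j + f = -9 + (-9) = -18 — satisfied.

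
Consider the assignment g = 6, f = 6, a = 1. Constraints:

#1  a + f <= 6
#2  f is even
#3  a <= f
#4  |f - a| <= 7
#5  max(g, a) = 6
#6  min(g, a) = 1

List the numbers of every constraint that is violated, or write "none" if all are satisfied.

#1 a + f = 1 + 6 = 7; 7 > 6, bound 6 not met — fails.
#2 f = 6 is even — holds.
#3 a = 1, f = 6; 1 ≤ 6 — holds.
#4 |6 - 1| = 5; 5 ≤ 7 — holds.
#5 max(6, 1) = 6 — holds.
#6 min(6, 1) = 1 — holds.

Violated: 1.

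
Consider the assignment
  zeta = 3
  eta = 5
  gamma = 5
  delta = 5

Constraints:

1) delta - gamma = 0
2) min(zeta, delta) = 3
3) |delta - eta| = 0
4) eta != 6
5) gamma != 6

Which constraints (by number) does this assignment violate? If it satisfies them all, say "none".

Yes — all constraints hold.

1) delta - gamma = 5 - 5 = 0 — OK.
2) min(3, 5) = 3 — OK.
3) |5 - 5| = 0 — OK.
4) eta = 5, and 5 ≠ 6 — OK.
5) gamma = 5, and 5 ≠ 6 — OK.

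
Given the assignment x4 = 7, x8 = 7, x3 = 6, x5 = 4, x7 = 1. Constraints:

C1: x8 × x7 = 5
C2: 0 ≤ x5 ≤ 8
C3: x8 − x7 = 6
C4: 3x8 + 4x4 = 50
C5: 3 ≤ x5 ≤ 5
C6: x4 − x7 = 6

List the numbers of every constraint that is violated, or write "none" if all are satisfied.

C1: x8 × x7 = 7 × 1 = 7, not 5  fails
C2: x5 = 4 lies in [0, 8]  holds
C3: x8 − x7 = 7 − 1 = 6  holds
C4: 3x8 + 4x4 = 3(7) + 4(7) = 49, not 50  fails
C5: x5 = 4 lies in [3, 5]  holds
C6: x4 − x7 = 7 − 1 = 6  holds

The assignment fails constraints 1 and 4.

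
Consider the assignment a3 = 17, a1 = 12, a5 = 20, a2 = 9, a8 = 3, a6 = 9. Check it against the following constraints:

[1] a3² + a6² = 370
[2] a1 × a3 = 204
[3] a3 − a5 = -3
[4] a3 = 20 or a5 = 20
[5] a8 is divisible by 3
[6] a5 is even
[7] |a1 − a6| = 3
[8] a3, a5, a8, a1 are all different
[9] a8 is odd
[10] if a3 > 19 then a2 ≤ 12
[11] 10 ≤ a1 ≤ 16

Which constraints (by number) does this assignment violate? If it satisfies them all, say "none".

All constraints are satisfied.

[1] a3² + a6² = 17² + 9² = 289 + 81 = 370 — satisfied.
[2] a1 × a3 = 12 × 17 = 204 — satisfied.
[3] a3 − a5 = 17 − 20 = -3 — satisfied.
[4] a3 = 17 ≠ 20, but a5 = 20 = 20 (second disjunct) — satisfied.
[5] 3 / 3 = 1, so 3 divides 3 — satisfied.
[6] a5 = 20 is even — satisfied.
[7] |12 − 9| = 3 — satisfied.
[8] values 17, 20, 3, 12 are pairwise distinct — satisfied.
[9] a8 = 3 is odd — satisfied.
[10] a3 = 17, not > 19; antecedent false, conditional vacuously true — satisfied.
[11] a1 = 12 lies in [10, 16] — satisfied.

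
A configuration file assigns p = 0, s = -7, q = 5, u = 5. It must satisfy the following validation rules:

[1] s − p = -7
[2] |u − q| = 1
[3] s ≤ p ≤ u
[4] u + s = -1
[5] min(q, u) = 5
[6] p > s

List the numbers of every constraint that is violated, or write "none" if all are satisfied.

Constraints 2 and 4 do not hold.

[1] s − p = -7 − 0 = -7 — satisfied.
[2] |5 − 5| = 0, not 1 — violated.
[3] values -7 ≤ 0 ≤ 5 — satisfied.
[4] u + s = 5 + (-7) = -2, not -1 — violated.
[5] min(5, 5) = 5 — satisfied.
[6] p = 0, s = -7; 0 > -7 — satisfied.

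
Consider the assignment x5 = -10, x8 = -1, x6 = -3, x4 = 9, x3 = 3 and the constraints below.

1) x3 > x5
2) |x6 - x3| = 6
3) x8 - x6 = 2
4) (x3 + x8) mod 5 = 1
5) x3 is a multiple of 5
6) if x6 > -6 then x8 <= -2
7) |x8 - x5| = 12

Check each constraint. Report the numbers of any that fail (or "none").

Violated: 4, 5, 6, and 7.

1) x3 = 3, x5 = -10; 3 > -10  true
2) |-3 - 3| = 6  true
3) x8 - x6 = -1 - (-3) = 2  true
4) x3 + x8 = 2; 2 mod 5 = 2, not 1  false
5) 3 = 5*0 + 3, so 5 does not divide 3  false
6) x6 = -3 > -6, so we need x8 ≤ -2; but x8 = -1 > -2  false
7) |-1 - (-10)| = 9, not 12  false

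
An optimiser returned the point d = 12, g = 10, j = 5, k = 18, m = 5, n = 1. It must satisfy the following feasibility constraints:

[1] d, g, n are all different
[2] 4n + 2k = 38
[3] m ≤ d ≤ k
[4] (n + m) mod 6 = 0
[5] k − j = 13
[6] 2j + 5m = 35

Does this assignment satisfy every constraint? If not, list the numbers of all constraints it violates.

[1] values 12, 10, 1 are pairwise distinct — OK.
[2] 4n + 2k = 4(1) + 2(18) = 40, not 38 — violated.
[3] values 5 ≤ 12 ≤ 18 — OK.
[4] n + m = 6; 6 mod 6 = 0 — OK.
[5] k − j = 18 − 5 = 13 — OK.
[6] 2j + 5m = 2(5) + 5(5) = 35 — OK.

No — constraint 2 is not satisfied.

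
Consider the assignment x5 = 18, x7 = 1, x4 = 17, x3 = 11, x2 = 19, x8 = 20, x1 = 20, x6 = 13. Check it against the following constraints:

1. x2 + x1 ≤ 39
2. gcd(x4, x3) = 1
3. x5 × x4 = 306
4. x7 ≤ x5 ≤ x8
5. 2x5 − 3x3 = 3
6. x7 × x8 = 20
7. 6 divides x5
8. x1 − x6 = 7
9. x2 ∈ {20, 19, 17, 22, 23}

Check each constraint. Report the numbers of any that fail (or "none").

Yes — all constraints hold.

1. x2 + x1 = 19 + 20 = 39; 39 ≤ 39 — OK.
2. gcd(17, 11) = 1 — OK.
3. x5 × x4 = 18 × 17 = 306 — OK.
4. values 1 ≤ 18 ≤ 20 — OK.
5. 2x5 − 3x3 = 2(18) − 3(11) = 3 — OK.
6. x7 × x8 = 1 × 20 = 20 — OK.
7. 18 / 6 = 3, so 6 divides 18 — OK.
8. x1 − x6 = 20 − 13 = 7 — OK.
9. x2 = 19 is in {20, 19, 17, 22, 23} — OK.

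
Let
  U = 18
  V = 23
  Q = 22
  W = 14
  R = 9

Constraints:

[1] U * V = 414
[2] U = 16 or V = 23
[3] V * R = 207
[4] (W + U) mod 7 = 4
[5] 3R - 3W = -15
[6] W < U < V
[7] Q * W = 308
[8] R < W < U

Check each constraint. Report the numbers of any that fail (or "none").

Yes — all constraints hold.

[1] U * V = 18 * 23 = 414 — holds.
[2] U = 18 ≠ 16, but V = 23 = 23 (second disjunct) — holds.
[3] V * R = 23 * 9 = 207 — holds.
[4] W + U = 32; 32 mod 7 = 4 — holds.
[5] 3R - 3W = 3(9) - 3(14) = -15 — holds.
[6] values 14 < 18 < 23 — holds.
[7] Q * W = 22 * 14 = 308 — holds.
[8] values 9 < 14 < 18 — holds.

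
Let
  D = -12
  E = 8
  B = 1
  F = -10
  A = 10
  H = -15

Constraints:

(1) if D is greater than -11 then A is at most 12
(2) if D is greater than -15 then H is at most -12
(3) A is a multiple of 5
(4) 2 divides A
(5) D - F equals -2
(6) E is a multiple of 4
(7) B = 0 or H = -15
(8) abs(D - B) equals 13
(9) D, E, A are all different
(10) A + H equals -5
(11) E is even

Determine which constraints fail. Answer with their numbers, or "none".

(1) D = -12, not > -11; antecedent false, conditional vacuously true  ✓
(2) D = -12 > -15, so we need H ≤ -12; H = -15 ≤ -12  ✓
(3) 10 / 5 = 2, so 5 divides 10  ✓
(4) 10 / 2 = 5, so 2 divides 10  ✓
(5) D - F = -12 - (-10) = -2  ✓
(6) 8 / 4 = 2, so 4 divides 8  ✓
(7) B = 1 ≠ 0, but H = -15 = -15 (second disjunct)  ✓
(8) abs(-12 - 1) = 13  ✓
(9) values -12, 8, 10 are pairwise distinct  ✓
(10) A + H = 10 + (-15) = -5  ✓
(11) E = 8 is even  ✓

Yes — all constraints hold.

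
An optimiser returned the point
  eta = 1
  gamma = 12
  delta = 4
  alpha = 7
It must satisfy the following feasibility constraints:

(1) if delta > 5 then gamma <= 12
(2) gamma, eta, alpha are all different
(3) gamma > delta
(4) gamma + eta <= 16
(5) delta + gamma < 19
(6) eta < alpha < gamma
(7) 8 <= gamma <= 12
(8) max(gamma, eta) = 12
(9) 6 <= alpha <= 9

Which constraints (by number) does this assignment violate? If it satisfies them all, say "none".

None — every constraint holds.

(1) delta = 4, not > 5; antecedent false, conditional vacuously true — satisfied.
(2) values 12, 1, 7 are pairwise distinct — satisfied.
(3) gamma = 12, delta = 4; 12 > 4 — satisfied.
(4) gamma + eta = 12 + 1 = 13; 13 ≤ 16 — satisfied.
(5) delta + gamma = 4 + 12 = 16; 16 < 19 — satisfied.
(6) values 1 < 7 < 12 — satisfied.
(7) gamma = 12 lies in [8, 12] — satisfied.
(8) max(12, 1) = 12 — satisfied.
(9) alpha = 7 lies in [6, 9] — satisfied.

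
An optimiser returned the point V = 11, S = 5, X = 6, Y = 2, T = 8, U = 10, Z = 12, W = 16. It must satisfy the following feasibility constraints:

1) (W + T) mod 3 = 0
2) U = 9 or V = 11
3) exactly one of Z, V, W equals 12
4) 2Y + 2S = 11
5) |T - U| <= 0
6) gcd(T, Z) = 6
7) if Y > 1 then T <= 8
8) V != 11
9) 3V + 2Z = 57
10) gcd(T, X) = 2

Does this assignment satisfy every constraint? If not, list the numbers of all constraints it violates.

Constraints 4, 5, 6, and 8 do not hold.

1) W + T = 24; 24 mod 3 = 0 — OK.
2) U = 10 ≠ 9, but V = 11 = 11 (second disjunct) — OK.
3) Z=12, V=11, W=16; 1 of them equals 12 — OK.
4) 2Y + 2S = 2(2) + 2(5) = 14, not 11 — violated.
5) |8 - 10| = 2; 2 > 0, exceeds bound 0 — violated.
6) gcd(8, 12) = 4, not 6 — violated.
7) Y = 2 > 1, so we need T ≤ 8; T = 8 ≤ 8 — OK.
8) V = 11, but 11 is required to differ — violated.
9) 3V + 2Z = 3(11) + 2(12) = 57 — OK.
10) gcd(8, 6) = 2 — OK.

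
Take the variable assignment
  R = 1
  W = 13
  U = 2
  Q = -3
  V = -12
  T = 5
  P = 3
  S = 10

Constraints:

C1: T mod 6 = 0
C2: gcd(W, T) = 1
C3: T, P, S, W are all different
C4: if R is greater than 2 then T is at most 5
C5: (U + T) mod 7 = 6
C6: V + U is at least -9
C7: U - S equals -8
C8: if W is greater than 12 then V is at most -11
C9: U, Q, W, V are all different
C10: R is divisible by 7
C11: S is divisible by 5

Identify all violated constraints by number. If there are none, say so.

No — constraints 1, 5, 6, and 10 are not satisfied.

C1: 5 mod 6 = 5, not 0 — violated.
C2: gcd(13, 5) = 1 — OK.
C3: values 5, 3, 10, 13 are pairwise distinct — OK.
C4: R = 1, not > 2; antecedent false, conditional vacuously true — OK.
C5: U + T = 7; 7 mod 7 = 0, not 6 — violated.
C6: V + U = -12 + 2 = -10; -10 < -9, bound -9 not met — violated.
C7: U - S = 2 - 10 = -8 — OK.
C8: W = 13 > 12, so we need V ≤ -11; V = -12 ≤ -11 — OK.
C9: values 2, -3, 13, -12 are pairwise distinct — OK.
C10: 1 = 7*0 + 1, so 7 does not divide 1 — violated.
C11: 10 / 5 = 2, so 5 divides 10 — OK.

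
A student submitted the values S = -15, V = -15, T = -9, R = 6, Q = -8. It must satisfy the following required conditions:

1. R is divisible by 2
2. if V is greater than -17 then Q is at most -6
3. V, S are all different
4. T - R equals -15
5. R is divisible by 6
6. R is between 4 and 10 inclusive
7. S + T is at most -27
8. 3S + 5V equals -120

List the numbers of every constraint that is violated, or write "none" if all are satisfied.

1. 6 / 2 = 3, so 2 divides 6  ✔
2. V = -15 > -17, so we need Q ≤ -6; Q = -8 ≤ -6  ✔
3. V = S = -15, not all different  ✘
4. T - R = -9 - 6 = -15  ✔
5. 6 / 6 = 1, so 6 divides 6  ✔
6. R = 6 lies in [4, 10]  ✔
7. S + T = -15 + (-9) = -24; -24 > -27, bound -27 not met  ✘
8. 3S + 5V = 3(-15) + 5(-15) = -120  ✔

No — constraints 3 and 7 are not satisfied.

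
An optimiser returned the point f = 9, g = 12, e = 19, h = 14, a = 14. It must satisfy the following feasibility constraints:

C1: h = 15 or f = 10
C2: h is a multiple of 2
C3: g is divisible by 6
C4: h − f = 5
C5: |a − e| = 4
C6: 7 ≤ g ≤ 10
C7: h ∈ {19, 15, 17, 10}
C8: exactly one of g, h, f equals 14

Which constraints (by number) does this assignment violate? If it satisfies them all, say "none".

Violated: 1, 5, 6, 7.

C1: h = 14 ≠ 15 and f = 9 ≠ 10; both disjuncts false — does not hold.
C2: 14 / 2 = 7, so 2 divides 14 — holds.
C3: 12 / 6 = 2, so 6 divides 12 — holds.
C4: h − f = 14 − 9 = 5 — holds.
C5: |14 − 19| = 5, not 4 — does not hold.
C6: g = 12 is outside [7, 10] — does not hold.
C7: h = 14 is not in {19, 15, 17, 10} — does not hold.
C8: g=12, h=14, f=9; 1 of them equals 14 — holds.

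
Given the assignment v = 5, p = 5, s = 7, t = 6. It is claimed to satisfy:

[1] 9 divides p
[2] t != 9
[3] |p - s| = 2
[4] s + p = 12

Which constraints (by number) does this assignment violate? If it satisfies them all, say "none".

The assignment fails constraint 1.

[1] 5 = 9*0 + 5, so 9 does not divide 5  ✗
[2] t = 6, and 6 ≠ 9  ✓
[3] |5 - 7| = 2  ✓
[4] s + p = 7 + 5 = 12  ✓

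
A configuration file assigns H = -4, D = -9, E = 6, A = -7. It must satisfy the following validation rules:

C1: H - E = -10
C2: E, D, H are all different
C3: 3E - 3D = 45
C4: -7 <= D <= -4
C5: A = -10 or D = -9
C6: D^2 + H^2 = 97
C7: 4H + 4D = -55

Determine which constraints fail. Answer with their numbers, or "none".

C1: H - E = -4 - 6 = -10 — satisfied.
C2: values 6, -9, -4 are pairwise distinct — satisfied.
C3: 3E - 3D = 3(6) - 3(-9) = 45 — satisfied.
C4: D = -9 is outside [-7, -4] — violated.
C5: A = -7 ≠ -10, but D = -9 = -9 (second disjunct) — satisfied.
C6: D^2 + H^2 = (-9)^2 + (-4)^2 = 81 + 16 = 97 — satisfied.
C7: 4H + 4D = 4(-4) + 4(-9) = -52, not -55 — violated.

The assignment fails constraints 4 and 7.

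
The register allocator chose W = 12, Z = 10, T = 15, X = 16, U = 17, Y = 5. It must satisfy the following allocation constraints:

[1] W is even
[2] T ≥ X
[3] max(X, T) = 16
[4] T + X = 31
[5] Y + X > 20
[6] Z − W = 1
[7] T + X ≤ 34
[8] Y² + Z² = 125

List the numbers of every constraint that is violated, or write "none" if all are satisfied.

Constraints 2 and 6 are violated.

[1] W = 12 is even  holds
[2] T = 15, X = 16; 15 < 16 (want ≥)  fails
[3] max(16, 15) = 16  holds
[4] T + X = 15 + 16 = 31  holds
[5] Y + X = 5 + 16 = 21; 21 > 20  holds
[6] Z − W = 10 − 12 = -2, not 1  fails
[7] T + X = 15 + 16 = 31; 31 ≤ 34  holds
[8] Y² + Z² = 5² + 10² = 25 + 100 = 125  holds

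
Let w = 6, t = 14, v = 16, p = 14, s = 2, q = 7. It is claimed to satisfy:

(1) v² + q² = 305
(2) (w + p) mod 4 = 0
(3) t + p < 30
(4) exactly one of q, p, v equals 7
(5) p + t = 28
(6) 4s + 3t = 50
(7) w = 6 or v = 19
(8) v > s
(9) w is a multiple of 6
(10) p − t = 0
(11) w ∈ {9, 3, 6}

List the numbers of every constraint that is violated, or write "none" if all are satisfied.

The assignment satisfies every constraint.

(1) v² + q² = 16² + 7² = 256 + 49 = 305  ✔
(2) w + p = 20; 20 mod 4 = 0  ✔
(3) t + p = 14 + 14 = 28; 28 < 30  ✔
(4) q=7, p=14, v=16; 1 of them equals 7  ✔
(5) p + t = 14 + 14 = 28  ✔
(6) 4s + 3t = 4(2) + 3(14) = 50  ✔
(7) w = 6 = 6 (first disjunct)  ✔
(8) v = 16, s = 2; 16 > 2  ✔
(9) 6 / 6 = 1, so 6 divides 6  ✔
(10) p − t = 14 − 14 = 0  ✔
(11) w = 6 is in {9, 3, 6}  ✔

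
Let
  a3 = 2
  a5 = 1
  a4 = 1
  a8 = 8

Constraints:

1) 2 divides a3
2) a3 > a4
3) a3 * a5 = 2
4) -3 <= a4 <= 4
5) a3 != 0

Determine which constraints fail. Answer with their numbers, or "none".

1) 2 / 2 = 1, so 2 divides 2  OK
2) a3 = 2, a4 = 1; 2 > 1  OK
3) a3 * a5 = 2 * 1 = 2  OK
4) a4 = 1 lies in [-3, 4]  OK
5) a3 = 2, and 2 ≠ 0  OK

Yes — all constraints hold.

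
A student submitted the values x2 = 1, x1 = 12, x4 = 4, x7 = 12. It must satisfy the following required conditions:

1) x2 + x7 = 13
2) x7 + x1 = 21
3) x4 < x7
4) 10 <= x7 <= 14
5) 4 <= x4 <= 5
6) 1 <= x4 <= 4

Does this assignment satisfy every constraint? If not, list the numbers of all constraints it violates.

1) x2 + x7 = 1 + 12 = 13 — OK.
2) x7 + x1 = 12 + 12 = 24, not 21 — violated.
3) x4 = 4, x7 = 12; 4 < 12 — OK.
4) x7 = 12 lies in [10, 14] — OK.
5) x4 = 4 lies in [4, 5] — OK.
6) x4 = 4 lies in [1, 4] — OK.

No — constraint 2 is not satisfied.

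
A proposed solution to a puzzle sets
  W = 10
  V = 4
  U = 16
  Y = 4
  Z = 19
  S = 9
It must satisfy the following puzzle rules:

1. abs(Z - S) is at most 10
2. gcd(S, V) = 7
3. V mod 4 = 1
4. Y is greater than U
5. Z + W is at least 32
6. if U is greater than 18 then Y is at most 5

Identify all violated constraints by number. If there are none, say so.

1. abs(19 - 9) = 10; 10 ≤ 10  OK
2. gcd(9, 4) = 1, not 7  FAIL
3. 4 mod 4 = 0, not 1  FAIL
4. Y = 4, U = 16; 4 ≤ 16 (want >)  FAIL
5. Z + W = 19 + 10 = 29; 29 < 32, bound 32 not met  FAIL
6. U = 16, not > 18; antecedent false, conditional vacuously true  OK

Constraints 2, 3, 4, and 5 are violated.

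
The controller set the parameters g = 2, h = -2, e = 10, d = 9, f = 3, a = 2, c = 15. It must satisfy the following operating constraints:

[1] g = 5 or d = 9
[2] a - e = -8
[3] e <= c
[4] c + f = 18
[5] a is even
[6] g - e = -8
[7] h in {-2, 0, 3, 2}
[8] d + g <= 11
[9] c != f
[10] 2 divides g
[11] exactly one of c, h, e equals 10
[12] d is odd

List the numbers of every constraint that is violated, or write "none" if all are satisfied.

No violations.

[1] g = 2 ≠ 5, but d = 9 = 9 (second disjunct) — OK.
[2] a - e = 2 - 10 = -8 — OK.
[3] e = 10, c = 15; 10 ≤ 15 — OK.
[4] c + f = 15 + 3 = 18 — OK.
[5] a = 2 is even — OK.
[6] g - e = 2 - 10 = -8 — OK.
[7] h = -2 is in {-2, 0, 3, 2} — OK.
[8] d + g = 9 + 2 = 11; 11 ≤ 11 — OK.
[9] c = 15, f = 3; distinct — OK.
[10] 2 / 2 = 1, so 2 divides 2 — OK.
[11] c=15, h=-2, e=10; 1 of them equals 10 — OK.
[12] d = 9 is odd — OK.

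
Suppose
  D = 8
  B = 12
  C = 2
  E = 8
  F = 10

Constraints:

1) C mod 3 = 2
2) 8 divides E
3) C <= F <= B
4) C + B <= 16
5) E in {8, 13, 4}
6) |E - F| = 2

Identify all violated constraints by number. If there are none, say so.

1) 2 mod 3 = 2  OK
2) 8 / 8 = 1, so 8 divides 8  OK
3) values 2 <= 10 <= 12  OK
4) C + B = 2 + 12 = 14; 14 ≤ 16  OK
5) E = 8 is in {8, 13, 4}  OK
6) |8 - 10| = 2  OK

Yes — all constraints hold.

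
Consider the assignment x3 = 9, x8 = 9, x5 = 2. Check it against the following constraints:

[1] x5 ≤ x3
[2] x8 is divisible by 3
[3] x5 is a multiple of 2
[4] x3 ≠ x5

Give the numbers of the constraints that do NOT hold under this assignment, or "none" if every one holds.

No violations.

[1] x5 = 2, x3 = 9; 2 ≤ 9 — holds.
[2] 9 / 3 = 3, so 3 divides 9 — holds.
[3] 2 / 2 = 1, so 2 divides 2 — holds.
[4] x3 = 9, x5 = 2; distinct — holds.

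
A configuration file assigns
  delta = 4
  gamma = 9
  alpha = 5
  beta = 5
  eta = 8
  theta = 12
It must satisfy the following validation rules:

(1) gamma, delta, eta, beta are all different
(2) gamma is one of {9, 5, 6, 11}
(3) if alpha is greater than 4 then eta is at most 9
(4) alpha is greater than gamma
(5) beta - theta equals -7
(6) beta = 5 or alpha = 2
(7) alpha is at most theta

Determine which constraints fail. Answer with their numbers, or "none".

(1) values 9, 4, 8, 5 are pairwise distinct  yes
(2) gamma = 9 is in {9, 5, 6, 11}  yes
(3) alpha = 5 > 4, so we need eta ≤ 9; eta = 8 ≤ 9  yes
(4) alpha = 5, gamma = 9; 5 ≤ 9 (want >)  no
(5) beta - theta = 5 - 12 = -7  yes
(6) beta = 5 = 5 (first disjunct)  yes
(7) alpha = 5, theta = 12; 5 ≤ 12  yes

Constraint 4 is violated.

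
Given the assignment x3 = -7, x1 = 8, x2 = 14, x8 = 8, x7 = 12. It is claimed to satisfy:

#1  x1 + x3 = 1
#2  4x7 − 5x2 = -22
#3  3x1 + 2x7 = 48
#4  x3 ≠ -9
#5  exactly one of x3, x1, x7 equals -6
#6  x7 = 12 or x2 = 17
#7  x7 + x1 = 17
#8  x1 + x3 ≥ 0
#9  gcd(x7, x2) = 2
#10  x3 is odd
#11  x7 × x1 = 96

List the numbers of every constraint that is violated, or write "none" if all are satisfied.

#1 x1 + x3 = 8 + (-7) = 1 — OK.
#2 4x7 − 5x2 = 4(12) − 5(14) = -22 — OK.
#3 3x1 + 2x7 = 3(8) + 2(12) = 48 — OK.
#4 x3 = -7, and -7 ≠ -9 — OK.
#5 x3=-7, x1=8, x7=12; 0 of them equal -6, not exactly one — violated.
#6 x7 = 12 = 12 (first disjunct) — OK.
#7 x7 + x1 = 12 + 8 = 20, not 17 — violated.
#8 x1 + x3 = 8 + (-7) = 1; 1 ≥ 0 — OK.
#9 gcd(12, 14) = 2 — OK.
#10 x3 = -7 is odd — OK.
#11 x7 × x1 = 12 × 8 = 96 — OK.

The assignment fails constraints 5, 7.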